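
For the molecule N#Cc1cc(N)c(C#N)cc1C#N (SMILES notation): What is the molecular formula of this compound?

Walk through each heavy atom and fill implicit hydrogens from standard valence (C 4, N 3, O 2, S 2, halogen 1); for lowercase aromatic atoms, an aromatic c carries 1 H when it has two neighbours and 0 H with three, and aromatic n carries 0 H:
  atom 1: N, bond orders sum to 3 (valence 3) → 0 H
  atom 2: C, bond orders sum to 4 (valence 4) → 0 H
  atom 3: aromatic c, 3 neighbours → 0 H
  atom 4: aromatic c, 2 neighbours → 1 H
  atom 5: aromatic c, 3 neighbours → 0 H
  atom 6: N, bond orders sum to 1 (valence 3) → 2 H
  atom 7: aromatic c, 3 neighbours → 0 H
  atom 8: C, bond orders sum to 4 (valence 4) → 0 H
  atom 9: N, bond orders sum to 3 (valence 3) → 0 H
  atom 10: aromatic c, 2 neighbours → 1 H
  atom 11: aromatic c, 3 neighbours → 0 H
  atom 12: C, bond orders sum to 4 (valence 4) → 0 H
  atom 13: N, bond orders sum to 3 (valence 3) → 0 H
Totals → C:9, H:4, N:4.

C9H4N4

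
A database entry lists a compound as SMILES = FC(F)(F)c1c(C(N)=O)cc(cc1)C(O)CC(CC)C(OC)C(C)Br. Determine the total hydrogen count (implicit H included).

23

Walk through each heavy atom and fill implicit hydrogens from standard valence (C 4, N 3, O 2, S 2, halogen 1); for lowercase aromatic atoms, an aromatic c carries 1 H when it has two neighbours and 0 H with three, and aromatic n carries 0 H:
  atom 1: F (halogen, monovalent) → 0 H
  atom 2: C, bond orders sum to 4 (valence 4) → 0 H
  atom 3: F (halogen, monovalent) → 0 H
  atom 4: F (halogen, monovalent) → 0 H
  atom 5: aromatic c, 3 neighbours → 0 H
  atom 6: aromatic c, 3 neighbours → 0 H
  atom 7: C, bond orders sum to 4 (valence 4) → 0 H
  atom 8: N, bond orders sum to 1 (valence 3) → 2 H
  atom 9: O, bond orders sum to 2 (valence 2) → 0 H
  atom 10: aromatic c, 2 neighbours → 1 H
  atom 11: aromatic c, 3 neighbours → 0 H
  atom 12: aromatic c, 2 neighbours → 1 H
  atom 13: aromatic c, 2 neighbours → 1 H
  atom 14: C, bond orders sum to 3 (valence 4) → 1 H
  atom 15: O, bond orders sum to 1 (valence 2) → 1 H
  atom 16: C, bond orders sum to 2 (valence 4) → 2 H
  atom 17: C, bond orders sum to 3 (valence 4) → 1 H
  atom 18: C, bond orders sum to 2 (valence 4) → 2 H
  atom 19: C, bond orders sum to 1 (valence 4) → 3 H
  atom 20: C, bond orders sum to 3 (valence 4) → 1 H
  atom 21: O, bond orders sum to 2 (valence 2) → 0 H
  atom 22: C, bond orders sum to 1 (valence 4) → 3 H
  atom 23: C, bond orders sum to 3 (valence 4) → 1 H
  atom 24: C, bond orders sum to 1 (valence 4) → 3 H
  atom 25: Br (halogen, monovalent) → 0 H
Total hydrogens: 23.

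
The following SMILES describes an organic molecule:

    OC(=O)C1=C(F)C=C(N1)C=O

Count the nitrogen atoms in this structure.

1

Scan the SMILES for N atoms (remember two-letter symbols like Cl and Br are single atoms).
Nitrogen count: 1.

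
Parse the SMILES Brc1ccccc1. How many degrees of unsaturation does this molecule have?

4

Molecular formula: C6H5Br.
DoU = (2C + 2 + N − H − X) / 2, where X is the halogen count and O/S are ignored.
    = (2·6 + 2 + 0 − 5 − 1) / 2 = 8 / 2 = 4.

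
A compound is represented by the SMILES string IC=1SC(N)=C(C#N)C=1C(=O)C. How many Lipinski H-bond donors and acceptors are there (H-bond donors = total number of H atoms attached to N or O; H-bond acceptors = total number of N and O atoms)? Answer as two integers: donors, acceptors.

2, 3

Donors: find every N or O and count the H atoms it carries.
  atom 5 (N): bond orders sum to 1 → 2 H
  atom 8 (N): bond orders sum to 3 → 0 H
  atom 11 (O): bond orders sum to 2 → 0 H
Lipinski HBD = 2.
Acceptors: N atoms = 2, O atoms = 1 → HBA = 3.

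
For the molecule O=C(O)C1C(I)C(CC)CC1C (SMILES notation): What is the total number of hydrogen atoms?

Walk through each heavy atom and fill implicit hydrogens from standard valence (C 4, N 3, O 2, S 2, halogen 1):
  atom 1: O, bond orders sum to 2 (valence 2) → 0 H
  atom 2: C, bond orders sum to 4 (valence 4) → 0 H
  atom 3: O, bond orders sum to 1 (valence 2) → 1 H
  atom 4: C, bond orders sum to 3 (valence 4) → 1 H
  atom 5: C, bond orders sum to 3 (valence 4) → 1 H
  atom 6: I (halogen, monovalent) → 0 H
  atom 7: C, bond orders sum to 3 (valence 4) → 1 H
  atom 8: C, bond orders sum to 2 (valence 4) → 2 H
  atom 9: C, bond orders sum to 1 (valence 4) → 3 H
  atom 10: C, bond orders sum to 2 (valence 4) → 2 H
  atom 11: C, bond orders sum to 3 (valence 4) → 1 H
  atom 12: C, bond orders sum to 1 (valence 4) → 3 H
Total hydrogens: 15.

15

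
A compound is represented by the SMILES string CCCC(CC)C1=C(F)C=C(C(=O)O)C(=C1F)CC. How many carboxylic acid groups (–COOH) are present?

The carboxylic acid motif appears at heavy-atom position 12 in the SMILES.
Carboxylic acid count: 1.

1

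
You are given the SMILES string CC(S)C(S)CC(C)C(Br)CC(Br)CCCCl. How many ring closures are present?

In SMILES, each pair of matching ring-closure digits denotes one ring-closing bond; the number of such bonds equals the number of independent rings.
Ring-closure bonds here: 0.

0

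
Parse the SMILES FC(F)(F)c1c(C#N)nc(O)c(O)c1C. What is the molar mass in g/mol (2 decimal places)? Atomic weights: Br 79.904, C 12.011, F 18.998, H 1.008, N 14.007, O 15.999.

First, the molecular formula is C8H5F3N2O2 (counting implicit H from valence).
  C: 8 × 12.011 = 96.088
  F: 3 × 18.998 = 56.994
  H: 5 × 1.008 = 5.040
  N: 2 × 14.007 = 28.014
  O: 2 × 15.999 = 31.998
Sum: 8×12.011 + 3×18.998 + 5×1.008 + 2×14.007 + 2×15.999 = 218.134 → 218.13 g/mol.

218.13 g/mol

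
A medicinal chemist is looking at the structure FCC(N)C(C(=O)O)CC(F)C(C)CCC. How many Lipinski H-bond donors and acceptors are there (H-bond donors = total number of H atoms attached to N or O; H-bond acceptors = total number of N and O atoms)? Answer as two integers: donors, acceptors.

3, 3

Donors: find every N or O and count the H atoms it carries.
  atom 4 (N): bond orders sum to 1 → 2 H
  atom 7 (O): bond orders sum to 2 → 0 H
  atom 8 (O): bond orders sum to 1 → 1 H
Lipinski HBD = 3.
Acceptors: N atoms = 1, O atoms = 2 → HBA = 3.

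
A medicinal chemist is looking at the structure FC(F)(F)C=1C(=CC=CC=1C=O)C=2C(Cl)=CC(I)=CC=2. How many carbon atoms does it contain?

Count every carbon token in the SMILES (each C, including those in ring-closure positions and inside branches).
Carbon count: 14.

14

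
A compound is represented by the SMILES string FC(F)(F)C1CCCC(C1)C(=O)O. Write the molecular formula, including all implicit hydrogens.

C8H11F3O2

Walk through each heavy atom and fill implicit hydrogens from standard valence (C 4, N 3, O 2, S 2, halogen 1):
  atom 1: F (halogen, monovalent) → 0 H
  atom 2: C, bond orders sum to 4 (valence 4) → 0 H
  atom 3: F (halogen, monovalent) → 0 H
  atom 4: F (halogen, monovalent) → 0 H
  atom 5: C, bond orders sum to 3 (valence 4) → 1 H
  atom 6: C, bond orders sum to 2 (valence 4) → 2 H
  atom 7: C, bond orders sum to 2 (valence 4) → 2 H
  atom 8: C, bond orders sum to 2 (valence 4) → 2 H
  atom 9: C, bond orders sum to 3 (valence 4) → 1 H
  atom 10: C, bond orders sum to 2 (valence 4) → 2 H
  atom 11: C, bond orders sum to 4 (valence 4) → 0 H
  atom 12: O, bond orders sum to 2 (valence 2) → 0 H
  atom 13: O, bond orders sum to 1 (valence 2) → 1 H
Totals → C:8, H:11, F:3, O:2.
In Hill order: C8H11F3O2.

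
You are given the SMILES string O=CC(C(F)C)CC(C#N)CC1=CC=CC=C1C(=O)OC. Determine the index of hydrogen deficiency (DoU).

8

Degree of unsaturation = (number of rings) + (number of π bonds).
Ring closures in the SMILES: 1.
π bonds: 5 double bonds (each 1 DoU), 1 triple bond (each 2 DoU) → 7 DoU from unsaturation.
Total DoU = 1 + 7 = 8.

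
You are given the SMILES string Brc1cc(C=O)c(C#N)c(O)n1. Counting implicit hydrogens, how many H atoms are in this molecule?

Walk through each heavy atom and fill implicit hydrogens from standard valence (C 4, N 3, O 2, S 2, halogen 1); for lowercase aromatic atoms, an aromatic c carries 1 H when it has two neighbours and 0 H with three, and aromatic n carries 0 H:
  atom 1: Br (halogen, monovalent) → 0 H
  atom 2: aromatic c, 3 neighbours → 0 H
  atom 3: aromatic c, 2 neighbours → 1 H
  atom 4: aromatic c, 3 neighbours → 0 H
  atom 5: C, bond orders sum to 3 (valence 4) → 1 H
  atom 6: O, bond orders sum to 2 (valence 2) → 0 H
  atom 7: aromatic c, 3 neighbours → 0 H
  atom 8: C, bond orders sum to 4 (valence 4) → 0 H
  atom 9: N, bond orders sum to 3 (valence 3) → 0 H
  atom 10: aromatic c, 3 neighbours → 0 H
  atom 11: O, bond orders sum to 1 (valence 2) → 1 H
  atom 12: aromatic n, 2 neighbours → 0 H
Total hydrogens: 3.

3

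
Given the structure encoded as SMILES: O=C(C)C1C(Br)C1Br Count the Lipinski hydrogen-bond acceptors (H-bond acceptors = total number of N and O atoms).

N atoms: 0; O atoms: 1.
Lipinski HBA = 0 + 1 = 1.

1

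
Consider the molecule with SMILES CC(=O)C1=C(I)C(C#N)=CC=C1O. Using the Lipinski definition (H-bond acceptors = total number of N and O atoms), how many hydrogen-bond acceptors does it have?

3

N atoms: 1; O atoms: 2.
Lipinski HBA = 1 + 2 = 3.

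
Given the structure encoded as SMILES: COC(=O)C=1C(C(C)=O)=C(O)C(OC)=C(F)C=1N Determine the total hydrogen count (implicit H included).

12

Walk through each heavy atom and fill implicit hydrogens from standard valence (C 4, N 3, O 2, S 2, halogen 1):
  atom 1: C, bond orders sum to 1 (valence 4) → 3 H
  atom 2: O, bond orders sum to 2 (valence 2) → 0 H
  atom 3: C, bond orders sum to 4 (valence 4) → 0 H
  atom 4: O, bond orders sum to 2 (valence 2) → 0 H
  atom 5: C, bond orders sum to 4 (valence 4) → 0 H
  atom 6: C, bond orders sum to 4 (valence 4) → 0 H
  atom 7: C, bond orders sum to 4 (valence 4) → 0 H
  atom 8: C, bond orders sum to 1 (valence 4) → 3 H
  atom 9: O, bond orders sum to 2 (valence 2) → 0 H
  atom 10: C, bond orders sum to 4 (valence 4) → 0 H
  atom 11: O, bond orders sum to 1 (valence 2) → 1 H
  atom 12: C, bond orders sum to 4 (valence 4) → 0 H
  atom 13: O, bond orders sum to 2 (valence 2) → 0 H
  atom 14: C, bond orders sum to 1 (valence 4) → 3 H
  atom 15: C, bond orders sum to 4 (valence 4) → 0 H
  atom 16: F (halogen, monovalent) → 0 H
  atom 17: C, bond orders sum to 4 (valence 4) → 0 H
  atom 18: N, bond orders sum to 1 (valence 3) → 2 H
Total hydrogens: 12.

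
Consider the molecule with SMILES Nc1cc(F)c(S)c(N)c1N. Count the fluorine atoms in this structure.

Scan the SMILES for F atoms (remember two-letter symbols like Cl and Br are single atoms).
Fluorine count: 1.

1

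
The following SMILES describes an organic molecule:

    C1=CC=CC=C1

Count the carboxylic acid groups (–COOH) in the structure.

0

Scan the SMILES for the carboxylic acid motif — none present.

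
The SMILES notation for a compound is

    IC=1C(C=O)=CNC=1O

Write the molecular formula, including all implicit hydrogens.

Walk through each heavy atom and fill implicit hydrogens from standard valence (C 4, N 3, O 2, S 2, halogen 1):
  atom 1: I (halogen, monovalent) → 0 H
  atom 2: C, bond orders sum to 4 (valence 4) → 0 H
  atom 3: C, bond orders sum to 4 (valence 4) → 0 H
  atom 4: C, bond orders sum to 3 (valence 4) → 1 H
  atom 5: O, bond orders sum to 2 (valence 2) → 0 H
  atom 6: C, bond orders sum to 3 (valence 4) → 1 H
  atom 7: N, bond orders sum to 2 (valence 3) → 1 H
  atom 8: C, bond orders sum to 4 (valence 4) → 0 H
  atom 9: O, bond orders sum to 1 (valence 2) → 1 H
Totals → C:5, H:4, I:1, N:1, O:2.

C5H4INO2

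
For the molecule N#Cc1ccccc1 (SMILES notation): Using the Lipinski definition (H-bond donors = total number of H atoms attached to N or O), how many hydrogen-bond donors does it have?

Donors: find every N or O and count the H atoms it carries.
  atom 1 (N): bond orders sum to 3 → 0 H
Lipinski HBD = 0.

0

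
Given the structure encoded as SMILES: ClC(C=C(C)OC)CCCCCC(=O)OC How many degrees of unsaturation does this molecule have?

Molecular formula: C12H21ClO3.
DoU = (2C + 2 + N − H − X) / 2, where X is the halogen count and O/S are ignored.
    = (2·12 + 2 + 0 − 21 − 1) / 2 = 4 / 2 = 2.

2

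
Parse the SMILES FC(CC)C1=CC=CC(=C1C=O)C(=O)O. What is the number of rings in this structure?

1

In SMILES, each pair of matching ring-closure digits denotes one ring-closing bond; the number of such bonds equals the number of independent rings.
Ring-closure bonds here: 1.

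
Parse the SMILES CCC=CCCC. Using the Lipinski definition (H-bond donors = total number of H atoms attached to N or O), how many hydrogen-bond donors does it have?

0

Donors: find every N or O and count the H atoms it carries.
  (no N or O atoms present)
Lipinski HBD = 0.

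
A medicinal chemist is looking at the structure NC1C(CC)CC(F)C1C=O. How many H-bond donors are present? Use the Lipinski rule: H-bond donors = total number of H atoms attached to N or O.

Donors: find every N or O and count the H atoms it carries.
  atom 1 (N): bond orders sum to 1 → 2 H
  atom 11 (O): bond orders sum to 2 → 0 H
Lipinski HBD = 2.

2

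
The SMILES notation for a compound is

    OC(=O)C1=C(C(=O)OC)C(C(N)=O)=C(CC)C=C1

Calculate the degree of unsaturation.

Degree of unsaturation = (number of rings) + (number of π bonds).
Ring closures in the SMILES: 1.
π bonds: 6 double bonds (each 1 DoU) → 6 DoU from unsaturation.
Total DoU = 1 + 6 = 7.

7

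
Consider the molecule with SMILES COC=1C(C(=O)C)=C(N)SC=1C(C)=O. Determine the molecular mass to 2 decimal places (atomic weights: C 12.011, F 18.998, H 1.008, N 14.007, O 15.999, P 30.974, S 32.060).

First, the molecular formula is C9H11NO3S (counting implicit H from valence).
  C: 9 × 12.011 = 108.099
  H: 11 × 1.008 = 11.088
  N: 1 × 14.007 = 14.007
  O: 3 × 15.999 = 47.997
  S: 1 × 32.060 = 32.060
Sum: 9×12.011 + 11×1.008 + 1×14.007 + 3×15.999 + 1×32.060 = 213.251 → 213.25 g/mol.

213.25 g/mol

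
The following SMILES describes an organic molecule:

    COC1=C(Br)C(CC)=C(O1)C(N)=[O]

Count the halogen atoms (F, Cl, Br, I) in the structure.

Halogen atoms appear at heavy-atom position 5 (1×Br).
Other groups present: 1 amide, 1 ether.
Halogen count: 1.

1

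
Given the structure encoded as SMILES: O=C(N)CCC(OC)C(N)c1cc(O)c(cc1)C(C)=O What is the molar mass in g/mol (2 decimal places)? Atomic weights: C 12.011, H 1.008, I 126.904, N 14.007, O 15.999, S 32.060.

First, the molecular formula is C14H20N2O4 (counting implicit H from valence).
  C: 14 × 12.011 = 168.154
  H: 20 × 1.008 = 20.160
  N: 2 × 14.007 = 28.014
  O: 4 × 15.999 = 63.996
Sum: 14×12.011 + 20×1.008 + 2×14.007 + 4×15.999 = 280.324 → 280.32 g/mol.

280.32 g/mol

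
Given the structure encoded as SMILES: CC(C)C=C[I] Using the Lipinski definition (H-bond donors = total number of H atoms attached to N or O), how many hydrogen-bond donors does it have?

Donors: find every N or O and count the H atoms it carries.
  (no N or O atoms present)
Lipinski HBD = 0.

0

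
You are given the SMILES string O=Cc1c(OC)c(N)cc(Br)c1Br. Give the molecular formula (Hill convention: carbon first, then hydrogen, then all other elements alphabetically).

Walk through each heavy atom and fill implicit hydrogens from standard valence (C 4, N 3, O 2, S 2, halogen 1); for lowercase aromatic atoms, an aromatic c carries 1 H when it has two neighbours and 0 H with three, and aromatic n carries 0 H:
  atom 1: O, bond orders sum to 2 (valence 2) → 0 H
  atom 2: C, bond orders sum to 3 (valence 4) → 1 H
  atom 3: aromatic c, 3 neighbours → 0 H
  atom 4: aromatic c, 3 neighbours → 0 H
  atom 5: O, bond orders sum to 2 (valence 2) → 0 H
  atom 6: C, bond orders sum to 1 (valence 4) → 3 H
  atom 7: aromatic c, 3 neighbours → 0 H
  atom 8: N, bond orders sum to 1 (valence 3) → 2 H
  atom 9: aromatic c, 2 neighbours → 1 H
  atom 10: aromatic c, 3 neighbours → 0 H
  atom 11: Br (halogen, monovalent) → 0 H
  atom 12: aromatic c, 3 neighbours → 0 H
  atom 13: Br (halogen, monovalent) → 0 H
Totals → C:8, H:7, Br:2, N:1, O:2.

C8H7Br2NO2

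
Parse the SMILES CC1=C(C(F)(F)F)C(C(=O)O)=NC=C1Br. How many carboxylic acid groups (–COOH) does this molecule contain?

The carboxylic acid motif appears at heavy-atom position 9 in the SMILES.
Carboxylic acid count: 1.

1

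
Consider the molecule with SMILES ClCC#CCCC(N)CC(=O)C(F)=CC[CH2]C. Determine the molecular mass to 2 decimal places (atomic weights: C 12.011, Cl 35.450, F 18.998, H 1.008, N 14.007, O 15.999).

259.75 g/mol

First, the molecular formula is C13H19ClFNO (counting implicit H from valence).
  C: 13 × 12.011 = 156.143
  Cl: 1 × 35.450 = 35.450
  F: 1 × 18.998 = 18.998
  H: 19 × 1.008 = 19.152
  N: 1 × 14.007 = 14.007
  O: 1 × 15.999 = 15.999
Sum: 13×12.011 + 1×35.450 + 1×18.998 + 19×1.008 + 1×14.007 + 1×15.999 = 259.749 → 259.75 g/mol.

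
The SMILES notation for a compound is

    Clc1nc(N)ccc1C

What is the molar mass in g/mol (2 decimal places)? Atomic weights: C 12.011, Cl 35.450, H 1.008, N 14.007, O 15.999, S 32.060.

First, the molecular formula is C6H7ClN2 (counting implicit H from valence).
  C: 6 × 12.011 = 72.066
  Cl: 1 × 35.450 = 35.450
  H: 7 × 1.008 = 7.056
  N: 2 × 14.007 = 28.014
Sum: 6×12.011 + 1×35.450 + 7×1.008 + 2×14.007 = 142.586 → 142.59 g/mol.

142.59 g/mol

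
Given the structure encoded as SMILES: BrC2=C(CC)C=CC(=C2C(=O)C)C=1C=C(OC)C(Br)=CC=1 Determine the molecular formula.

C17H16Br2O2

Walk through each heavy atom and fill implicit hydrogens from standard valence (C 4, N 3, O 2, S 2, halogen 1):
  atom 1: Br (halogen, monovalent) → 0 H
  atom 2: C, bond orders sum to 4 (valence 4) → 0 H
  atom 3: C, bond orders sum to 4 (valence 4) → 0 H
  atom 4: C, bond orders sum to 2 (valence 4) → 2 H
  atom 5: C, bond orders sum to 1 (valence 4) → 3 H
  atom 6: C, bond orders sum to 3 (valence 4) → 1 H
  atom 7: C, bond orders sum to 3 (valence 4) → 1 H
  atom 8: C, bond orders sum to 4 (valence 4) → 0 H
  atom 9: C, bond orders sum to 4 (valence 4) → 0 H
  atom 10: C, bond orders sum to 4 (valence 4) → 0 H
  atom 11: O, bond orders sum to 2 (valence 2) → 0 H
  atom 12: C, bond orders sum to 1 (valence 4) → 3 H
  atom 13: C, bond orders sum to 4 (valence 4) → 0 H
  atom 14: C, bond orders sum to 3 (valence 4) → 1 H
  atom 15: C, bond orders sum to 4 (valence 4) → 0 H
  atom 16: O, bond orders sum to 2 (valence 2) → 0 H
  atom 17: C, bond orders sum to 1 (valence 4) → 3 H
  atom 18: C, bond orders sum to 4 (valence 4) → 0 H
  atom 19: Br (halogen, monovalent) → 0 H
  atom 20: C, bond orders sum to 3 (valence 4) → 1 H
  atom 21: C, bond orders sum to 3 (valence 4) → 1 H
Totals → C:17, H:16, Br:2, O:2.
In Hill order: C17H16Br2O2.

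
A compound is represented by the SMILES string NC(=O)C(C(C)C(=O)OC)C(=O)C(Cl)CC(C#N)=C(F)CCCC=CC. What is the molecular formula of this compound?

Walk through each heavy atom and fill implicit hydrogens from standard valence (C 4, N 3, O 2, S 2, halogen 1):
  atom 1: N, bond orders sum to 1 (valence 3) → 2 H
  atom 2: C, bond orders sum to 4 (valence 4) → 0 H
  atom 3: O, bond orders sum to 2 (valence 2) → 0 H
  atom 4: C, bond orders sum to 3 (valence 4) → 1 H
  atom 5: C, bond orders sum to 3 (valence 4) → 1 H
  atom 6: C, bond orders sum to 1 (valence 4) → 3 H
  atom 7: C, bond orders sum to 4 (valence 4) → 0 H
  atom 8: O, bond orders sum to 2 (valence 2) → 0 H
  atom 9: O, bond orders sum to 2 (valence 2) → 0 H
  atom 10: C, bond orders sum to 1 (valence 4) → 3 H
  atom 11: C, bond orders sum to 4 (valence 4) → 0 H
  atom 12: O, bond orders sum to 2 (valence 2) → 0 H
  atom 13: C, bond orders sum to 3 (valence 4) → 1 H
  atom 14: Cl (halogen, monovalent) → 0 H
  atom 15: C, bond orders sum to 2 (valence 4) → 2 H
  atom 16: C, bond orders sum to 4 (valence 4) → 0 H
  atom 17: C, bond orders sum to 4 (valence 4) → 0 H
  atom 18: N, bond orders sum to 3 (valence 3) → 0 H
  atom 19: C, bond orders sum to 4 (valence 4) → 0 H
  atom 20: F (halogen, monovalent) → 0 H
  atom 21: C, bond orders sum to 2 (valence 4) → 2 H
  atom 22: C, bond orders sum to 2 (valence 4) → 2 H
  atom 23: C, bond orders sum to 2 (valence 4) → 2 H
  atom 24: C, bond orders sum to 3 (valence 4) → 1 H
  atom 25: C, bond orders sum to 3 (valence 4) → 1 H
  atom 26: C, bond orders sum to 1 (valence 4) → 3 H
Totals → C:18, H:24, Cl:1, F:1, N:2, O:4.
In Hill order: C18H24ClFN2O4.

C18H24ClFN2O4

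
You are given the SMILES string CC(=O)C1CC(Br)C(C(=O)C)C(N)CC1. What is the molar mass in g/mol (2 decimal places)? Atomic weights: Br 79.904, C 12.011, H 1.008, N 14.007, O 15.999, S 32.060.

276.17 g/mol

First, the molecular formula is C11H18BrNO2 (counting implicit H from valence).
  Br: 1 × 79.904 = 79.904
  C: 11 × 12.011 = 132.121
  H: 18 × 1.008 = 18.144
  N: 1 × 14.007 = 14.007
  O: 2 × 15.999 = 31.998
Sum: 1×79.904 + 11×12.011 + 18×1.008 + 1×14.007 + 2×15.999 = 276.174 → 276.17 g/mol.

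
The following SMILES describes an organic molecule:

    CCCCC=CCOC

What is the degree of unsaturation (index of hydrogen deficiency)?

Degree of unsaturation = (number of rings) + (number of π bonds).
Ring closures in the SMILES: 0.
π bonds: 1 double bond (each 1 DoU) → 1 DoU from unsaturation.
Total DoU = 0 + 1 = 1.

1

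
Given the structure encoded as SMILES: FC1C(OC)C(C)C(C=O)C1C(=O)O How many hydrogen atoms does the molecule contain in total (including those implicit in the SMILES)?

13

Walk through each heavy atom and fill implicit hydrogens from standard valence (C 4, N 3, O 2, S 2, halogen 1):
  atom 1: F (halogen, monovalent) → 0 H
  atom 2: C, bond orders sum to 3 (valence 4) → 1 H
  atom 3: C, bond orders sum to 3 (valence 4) → 1 H
  atom 4: O, bond orders sum to 2 (valence 2) → 0 H
  atom 5: C, bond orders sum to 1 (valence 4) → 3 H
  atom 6: C, bond orders sum to 3 (valence 4) → 1 H
  atom 7: C, bond orders sum to 1 (valence 4) → 3 H
  atom 8: C, bond orders sum to 3 (valence 4) → 1 H
  atom 9: C, bond orders sum to 3 (valence 4) → 1 H
  atom 10: O, bond orders sum to 2 (valence 2) → 0 H
  atom 11: C, bond orders sum to 3 (valence 4) → 1 H
  atom 12: C, bond orders sum to 4 (valence 4) → 0 H
  atom 13: O, bond orders sum to 2 (valence 2) → 0 H
  atom 14: O, bond orders sum to 1 (valence 2) → 1 H
Total hydrogens: 13.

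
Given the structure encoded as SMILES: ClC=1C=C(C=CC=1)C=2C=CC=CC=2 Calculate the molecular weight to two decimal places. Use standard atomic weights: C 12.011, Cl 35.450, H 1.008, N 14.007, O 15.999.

188.65 g/mol

First, the molecular formula is C12H9Cl (counting implicit H from valence).
  C: 12 × 12.011 = 144.132
  Cl: 1 × 35.450 = 35.450
  H: 9 × 1.008 = 9.072
Sum: 12×12.011 + 1×35.450 + 9×1.008 = 188.654 → 188.65 g/mol.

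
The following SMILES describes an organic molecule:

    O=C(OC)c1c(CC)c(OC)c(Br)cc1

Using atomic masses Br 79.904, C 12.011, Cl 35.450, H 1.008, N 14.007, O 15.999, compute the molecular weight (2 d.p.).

273.13 g/mol

First, the molecular formula is C11H13BrO3 (counting implicit H from valence).
  Br: 1 × 79.904 = 79.904
  C: 11 × 12.011 = 132.121
  H: 13 × 1.008 = 13.104
  O: 3 × 15.999 = 47.997
Sum: 1×79.904 + 11×12.011 + 13×1.008 + 3×15.999 = 273.126 → 273.13 g/mol.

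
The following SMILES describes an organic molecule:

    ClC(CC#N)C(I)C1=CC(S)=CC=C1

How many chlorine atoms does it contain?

Scan the SMILES for Cl atoms (remember two-letter symbols like Cl and Br are single atoms).
Chlorine count: 1.

1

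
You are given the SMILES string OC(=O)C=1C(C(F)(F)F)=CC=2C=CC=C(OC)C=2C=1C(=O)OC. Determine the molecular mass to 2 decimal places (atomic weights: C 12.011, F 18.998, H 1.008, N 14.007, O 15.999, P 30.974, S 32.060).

First, the molecular formula is C15H11F3O5 (counting implicit H from valence).
  C: 15 × 12.011 = 180.165
  F: 3 × 18.998 = 56.994
  H: 11 × 1.008 = 11.088
  O: 5 × 15.999 = 79.995
Sum: 15×12.011 + 3×18.998 + 11×1.008 + 5×15.999 = 328.242 → 328.24 g/mol.

328.24 g/mol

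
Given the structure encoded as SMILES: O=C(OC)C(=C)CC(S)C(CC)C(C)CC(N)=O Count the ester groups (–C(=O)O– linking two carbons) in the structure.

The ester motif appears at heavy-atom position 2 in the SMILES.
Other groups present: 1 alkene, 1 amide, 1 thiol.
Ester count: 1.

1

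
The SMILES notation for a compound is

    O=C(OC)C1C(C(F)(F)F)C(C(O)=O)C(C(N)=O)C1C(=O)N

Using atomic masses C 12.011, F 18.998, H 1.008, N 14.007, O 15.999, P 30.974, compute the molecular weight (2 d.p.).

First, the molecular formula is C11H13F3N2O6 (counting implicit H from valence).
  C: 11 × 12.011 = 132.121
  F: 3 × 18.998 = 56.994
  H: 13 × 1.008 = 13.104
  N: 2 × 14.007 = 28.014
  O: 6 × 15.999 = 95.994
Sum: 11×12.011 + 3×18.998 + 13×1.008 + 2×14.007 + 6×15.999 = 326.227 → 326.23 g/mol.

326.23 g/mol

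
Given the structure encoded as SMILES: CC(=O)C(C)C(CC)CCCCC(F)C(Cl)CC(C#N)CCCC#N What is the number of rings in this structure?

0

In SMILES, each pair of matching ring-closure digits denotes one ring-closing bond; the number of such bonds equals the number of independent rings.
Ring-closure bonds here: 0.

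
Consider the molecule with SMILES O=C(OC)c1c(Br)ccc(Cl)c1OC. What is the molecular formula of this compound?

C9H8BrClO3

Walk through each heavy atom and fill implicit hydrogens from standard valence (C 4, N 3, O 2, S 2, halogen 1); for lowercase aromatic atoms, an aromatic c carries 1 H when it has two neighbours and 0 H with three, and aromatic n carries 0 H:
  atom 1: O, bond orders sum to 2 (valence 2) → 0 H
  atom 2: C, bond orders sum to 4 (valence 4) → 0 H
  atom 3: O, bond orders sum to 2 (valence 2) → 0 H
  atom 4: C, bond orders sum to 1 (valence 4) → 3 H
  atom 5: aromatic c, 3 neighbours → 0 H
  atom 6: aromatic c, 3 neighbours → 0 H
  atom 7: Br (halogen, monovalent) → 0 H
  atom 8: aromatic c, 2 neighbours → 1 H
  atom 9: aromatic c, 2 neighbours → 1 H
  atom 10: aromatic c, 3 neighbours → 0 H
  atom 11: Cl (halogen, monovalent) → 0 H
  atom 12: aromatic c, 3 neighbours → 0 H
  atom 13: O, bond orders sum to 2 (valence 2) → 0 H
  atom 14: C, bond orders sum to 1 (valence 4) → 3 H
Totals → C:9, H:8, Br:1, Cl:1, O:3.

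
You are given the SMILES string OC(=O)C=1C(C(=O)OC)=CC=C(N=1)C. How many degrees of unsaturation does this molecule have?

Molecular formula: C9H9NO4.
DoU = (2C + 2 + N − H − X) / 2, where X is the halogen count and O/S are ignored.
    = (2·9 + 2 + 1 − 9 − 0) / 2 = 12 / 2 = 6.

6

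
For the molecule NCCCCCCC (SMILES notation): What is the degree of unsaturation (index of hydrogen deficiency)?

0

Molecular formula: C7H17N.
DoU = (2C + 2 + N − H − X) / 2, where X is the halogen count and O/S are ignored.
    = (2·7 + 2 + 1 − 17 − 0) / 2 = 0 / 2 = 0.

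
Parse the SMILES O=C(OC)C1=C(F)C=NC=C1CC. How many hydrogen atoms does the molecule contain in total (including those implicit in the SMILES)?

Walk through each heavy atom and fill implicit hydrogens from standard valence (C 4, N 3, O 2, S 2, halogen 1):
  atom 1: O, bond orders sum to 2 (valence 2) → 0 H
  atom 2: C, bond orders sum to 4 (valence 4) → 0 H
  atom 3: O, bond orders sum to 2 (valence 2) → 0 H
  atom 4: C, bond orders sum to 1 (valence 4) → 3 H
  atom 5: C, bond orders sum to 4 (valence 4) → 0 H
  atom 6: C, bond orders sum to 4 (valence 4) → 0 H
  atom 7: F (halogen, monovalent) → 0 H
  atom 8: C, bond orders sum to 3 (valence 4) → 1 H
  atom 9: N, bond orders sum to 3 (valence 3) → 0 H
  atom 10: C, bond orders sum to 3 (valence 4) → 1 H
  atom 11: C, bond orders sum to 4 (valence 4) → 0 H
  atom 12: C, bond orders sum to 2 (valence 4) → 2 H
  atom 13: C, bond orders sum to 1 (valence 4) → 3 H
Total hydrogens: 10.

10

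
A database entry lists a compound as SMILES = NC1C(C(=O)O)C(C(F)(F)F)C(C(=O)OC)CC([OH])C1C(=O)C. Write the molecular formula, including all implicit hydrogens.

Walk through each heavy atom and fill implicit hydrogens from standard valence (C 4, N 3, O 2, S 2, halogen 1):
  atom 1: N, bond orders sum to 1 (valence 3) → 2 H
  atom 2: C, bond orders sum to 3 (valence 4) → 1 H
  atom 3: C, bond orders sum to 3 (valence 4) → 1 H
  atom 4: C, bond orders sum to 4 (valence 4) → 0 H
  atom 5: O, bond orders sum to 2 (valence 2) → 0 H
  atom 6: O, bond orders sum to 1 (valence 2) → 1 H
  atom 7: C, bond orders sum to 3 (valence 4) → 1 H
  atom 8: C, bond orders sum to 4 (valence 4) → 0 H
  atom 9: F (halogen, monovalent) → 0 H
  atom 10: F (halogen, monovalent) → 0 H
  atom 11: F (halogen, monovalent) → 0 H
  atom 12: C, bond orders sum to 3 (valence 4) → 1 H
  atom 13: C, bond orders sum to 4 (valence 4) → 0 H
  atom 14: O, bond orders sum to 2 (valence 2) → 0 H
  atom 15: O, bond orders sum to 2 (valence 2) → 0 H
  atom 16: C, bond orders sum to 1 (valence 4) → 3 H
  atom 17: C, bond orders sum to 2 (valence 4) → 2 H
  atom 18: C, bond orders sum to 3 (valence 4) → 1 H
  atom 19: O with explicit H count 1
  atom 20: C, bond orders sum to 3 (valence 4) → 1 H
  atom 21: C, bond orders sum to 4 (valence 4) → 0 H
  atom 22: O, bond orders sum to 2 (valence 2) → 0 H
  atom 23: C, bond orders sum to 1 (valence 4) → 3 H
Totals → C:13, H:18, F:3, N:1, O:6.

C13H18F3NO6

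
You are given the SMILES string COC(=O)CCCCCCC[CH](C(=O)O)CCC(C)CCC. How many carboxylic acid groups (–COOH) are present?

1

The carboxylic acid motif appears at heavy-atom position 13 in the SMILES.
Other groups present: 1 ester.
Carboxylic acid count: 1.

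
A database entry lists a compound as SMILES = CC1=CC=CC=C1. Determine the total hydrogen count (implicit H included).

8

Walk through each heavy atom and fill implicit hydrogens from standard valence (C 4, N 3, O 2, S 2, halogen 1):
  atom 1: C, bond orders sum to 1 (valence 4) → 3 H
  atom 2: C, bond orders sum to 4 (valence 4) → 0 H
  atom 3: C, bond orders sum to 3 (valence 4) → 1 H
  atom 4: C, bond orders sum to 3 (valence 4) → 1 H
  atom 5: C, bond orders sum to 3 (valence 4) → 1 H
  atom 6: C, bond orders sum to 3 (valence 4) → 1 H
  atom 7: C, bond orders sum to 3 (valence 4) → 1 H
Total hydrogens: 8.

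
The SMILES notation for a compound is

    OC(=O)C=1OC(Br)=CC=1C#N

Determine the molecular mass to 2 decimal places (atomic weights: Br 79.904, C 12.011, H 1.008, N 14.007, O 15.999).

First, the molecular formula is C6H2BrNO3 (counting implicit H from valence).
  Br: 1 × 79.904 = 79.904
  C: 6 × 12.011 = 72.066
  H: 2 × 1.008 = 2.016
  N: 1 × 14.007 = 14.007
  O: 3 × 15.999 = 47.997
Sum: 1×79.904 + 6×12.011 + 2×1.008 + 1×14.007 + 3×15.999 = 215.990 → 215.99 g/mol.

215.99 g/mol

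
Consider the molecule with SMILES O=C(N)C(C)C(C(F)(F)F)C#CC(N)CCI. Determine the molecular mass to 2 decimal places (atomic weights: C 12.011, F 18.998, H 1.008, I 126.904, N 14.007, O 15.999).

362.13 g/mol

First, the molecular formula is C10H14F3IN2O (counting implicit H from valence).
  C: 10 × 12.011 = 120.110
  F: 3 × 18.998 = 56.994
  H: 14 × 1.008 = 14.112
  I: 1 × 126.904 = 126.904
  N: 2 × 14.007 = 28.014
  O: 1 × 15.999 = 15.999
Sum: 10×12.011 + 3×18.998 + 14×1.008 + 1×126.904 + 2×14.007 + 1×15.999 = 362.133 → 362.13 g/mol.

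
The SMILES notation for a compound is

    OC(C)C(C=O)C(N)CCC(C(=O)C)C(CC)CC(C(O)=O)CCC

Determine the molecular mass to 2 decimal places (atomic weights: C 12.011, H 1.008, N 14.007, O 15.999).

First, the molecular formula is C19H35NO5 (counting implicit H from valence).
  C: 19 × 12.011 = 228.209
  H: 35 × 1.008 = 35.280
  N: 1 × 14.007 = 14.007
  O: 5 × 15.999 = 79.995
Sum: 19×12.011 + 35×1.008 + 1×14.007 + 5×15.999 = 357.491 → 357.49 g/mol.

357.49 g/mol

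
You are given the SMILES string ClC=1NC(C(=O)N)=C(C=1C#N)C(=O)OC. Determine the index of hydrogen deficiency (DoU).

Degree of unsaturation = (number of rings) + (number of π bonds).
Ring closures in the SMILES: 1.
π bonds: 4 double bonds (each 1 DoU), 1 triple bond (each 2 DoU) → 6 DoU from unsaturation.
Total DoU = 1 + 6 = 7.

7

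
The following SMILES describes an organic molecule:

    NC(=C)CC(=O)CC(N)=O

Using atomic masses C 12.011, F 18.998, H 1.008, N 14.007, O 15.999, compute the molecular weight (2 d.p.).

First, the molecular formula is C6H10N2O2 (counting implicit H from valence).
  C: 6 × 12.011 = 72.066
  H: 10 × 1.008 = 10.080
  N: 2 × 14.007 = 28.014
  O: 2 × 15.999 = 31.998
Sum: 6×12.011 + 10×1.008 + 2×14.007 + 2×15.999 = 142.158 → 142.16 g/mol.

142.16 g/mol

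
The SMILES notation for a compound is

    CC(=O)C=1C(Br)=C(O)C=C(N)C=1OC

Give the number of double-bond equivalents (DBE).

5

Molecular formula: C9H10BrNO3.
DoU = (2C + 2 + N − H − X) / 2, where X is the halogen count and O/S are ignored.
    = (2·9 + 2 + 1 − 10 − 1) / 2 = 10 / 2 = 5.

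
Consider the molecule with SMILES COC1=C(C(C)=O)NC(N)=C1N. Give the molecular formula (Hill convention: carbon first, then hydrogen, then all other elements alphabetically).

Walk through each heavy atom and fill implicit hydrogens from standard valence (C 4, N 3, O 2, S 2, halogen 1):
  atom 1: C, bond orders sum to 1 (valence 4) → 3 H
  atom 2: O, bond orders sum to 2 (valence 2) → 0 H
  atom 3: C, bond orders sum to 4 (valence 4) → 0 H
  atom 4: C, bond orders sum to 4 (valence 4) → 0 H
  atom 5: C, bond orders sum to 4 (valence 4) → 0 H
  atom 6: C, bond orders sum to 1 (valence 4) → 3 H
  atom 7: O, bond orders sum to 2 (valence 2) → 0 H
  atom 8: N, bond orders sum to 2 (valence 3) → 1 H
  atom 9: C, bond orders sum to 4 (valence 4) → 0 H
  atom 10: N, bond orders sum to 1 (valence 3) → 2 H
  atom 11: C, bond orders sum to 4 (valence 4) → 0 H
  atom 12: N, bond orders sum to 1 (valence 3) → 2 H
Totals → C:7, H:11, N:3, O:2.

C7H11N3O2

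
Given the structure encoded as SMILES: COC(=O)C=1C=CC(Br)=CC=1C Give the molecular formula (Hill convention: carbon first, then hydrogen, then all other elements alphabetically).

C9H9BrO2

Walk through each heavy atom and fill implicit hydrogens from standard valence (C 4, N 3, O 2, S 2, halogen 1):
  atom 1: C, bond orders sum to 1 (valence 4) → 3 H
  atom 2: O, bond orders sum to 2 (valence 2) → 0 H
  atom 3: C, bond orders sum to 4 (valence 4) → 0 H
  atom 4: O, bond orders sum to 2 (valence 2) → 0 H
  atom 5: C, bond orders sum to 4 (valence 4) → 0 H
  atom 6: C, bond orders sum to 3 (valence 4) → 1 H
  atom 7: C, bond orders sum to 3 (valence 4) → 1 H
  atom 8: C, bond orders sum to 4 (valence 4) → 0 H
  atom 9: Br (halogen, monovalent) → 0 H
  atom 10: C, bond orders sum to 3 (valence 4) → 1 H
  atom 11: C, bond orders sum to 4 (valence 4) → 0 H
  atom 12: C, bond orders sum to 1 (valence 4) → 3 H
Totals → C:9, H:9, Br:1, O:2.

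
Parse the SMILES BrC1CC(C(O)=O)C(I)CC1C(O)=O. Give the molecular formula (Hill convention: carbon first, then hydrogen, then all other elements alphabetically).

C8H10BrIO4

Walk through each heavy atom and fill implicit hydrogens from standard valence (C 4, N 3, O 2, S 2, halogen 1):
  atom 1: Br (halogen, monovalent) → 0 H
  atom 2: C, bond orders sum to 3 (valence 4) → 1 H
  atom 3: C, bond orders sum to 2 (valence 4) → 2 H
  atom 4: C, bond orders sum to 3 (valence 4) → 1 H
  atom 5: C, bond orders sum to 4 (valence 4) → 0 H
  atom 6: O, bond orders sum to 1 (valence 2) → 1 H
  atom 7: O, bond orders sum to 2 (valence 2) → 0 H
  atom 8: C, bond orders sum to 3 (valence 4) → 1 H
  atom 9: I (halogen, monovalent) → 0 H
  atom 10: C, bond orders sum to 2 (valence 4) → 2 H
  atom 11: C, bond orders sum to 3 (valence 4) → 1 H
  atom 12: C, bond orders sum to 4 (valence 4) → 0 H
  atom 13: O, bond orders sum to 1 (valence 2) → 1 H
  atom 14: O, bond orders sum to 2 (valence 2) → 0 H
Totals → C:8, H:10, Br:1, I:1, O:4.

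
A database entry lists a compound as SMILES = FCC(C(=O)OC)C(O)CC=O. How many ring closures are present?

In SMILES, each pair of matching ring-closure digits denotes one ring-closing bond; the number of such bonds equals the number of independent rings.
Ring-closure bonds here: 0.

0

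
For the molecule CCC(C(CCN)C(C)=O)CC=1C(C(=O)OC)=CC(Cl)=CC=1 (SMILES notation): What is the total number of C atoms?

17

Count every carbon token in the SMILES (each C, including those in ring-closure positions and inside branches).
Carbon count: 17.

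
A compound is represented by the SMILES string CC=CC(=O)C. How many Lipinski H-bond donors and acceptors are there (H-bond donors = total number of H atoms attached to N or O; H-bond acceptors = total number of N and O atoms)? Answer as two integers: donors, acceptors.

Donors: find every N or O and count the H atoms it carries.
  atom 5 (O): bond orders sum to 2 → 0 H
Lipinski HBD = 0.
Acceptors: N atoms = 0, O atoms = 1 → HBA = 1.

0, 1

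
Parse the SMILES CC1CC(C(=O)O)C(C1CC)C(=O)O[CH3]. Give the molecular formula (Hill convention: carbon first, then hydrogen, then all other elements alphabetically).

Walk through each heavy atom and fill implicit hydrogens from standard valence (C 4, N 3, O 2, S 2, halogen 1):
  atom 1: C, bond orders sum to 1 (valence 4) → 3 H
  atom 2: C, bond orders sum to 3 (valence 4) → 1 H
  atom 3: C, bond orders sum to 2 (valence 4) → 2 H
  atom 4: C, bond orders sum to 3 (valence 4) → 1 H
  atom 5: C, bond orders sum to 4 (valence 4) → 0 H
  atom 6: O, bond orders sum to 2 (valence 2) → 0 H
  atom 7: O, bond orders sum to 1 (valence 2) → 1 H
  atom 8: C, bond orders sum to 3 (valence 4) → 1 H
  atom 9: C, bond orders sum to 3 (valence 4) → 1 H
  atom 10: C, bond orders sum to 2 (valence 4) → 2 H
  atom 11: C, bond orders sum to 1 (valence 4) → 3 H
  atom 12: C, bond orders sum to 4 (valence 4) → 0 H
  atom 13: O, bond orders sum to 2 (valence 2) → 0 H
  atom 14: O, bond orders sum to 2 (valence 2) → 0 H
  atom 15: C with explicit H count 3
Totals → C:11, H:18, O:4.
In Hill order: C11H18O4.

C11H18O4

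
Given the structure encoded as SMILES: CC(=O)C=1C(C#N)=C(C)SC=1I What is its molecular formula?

Walk through each heavy atom and fill implicit hydrogens from standard valence (C 4, N 3, O 2, S 2, halogen 1):
  atom 1: C, bond orders sum to 1 (valence 4) → 3 H
  atom 2: C, bond orders sum to 4 (valence 4) → 0 H
  atom 3: O, bond orders sum to 2 (valence 2) → 0 H
  atom 4: C, bond orders sum to 4 (valence 4) → 0 H
  atom 5: C, bond orders sum to 4 (valence 4) → 0 H
  atom 6: C, bond orders sum to 4 (valence 4) → 0 H
  atom 7: N, bond orders sum to 3 (valence 3) → 0 H
  atom 8: C, bond orders sum to 4 (valence 4) → 0 H
  atom 9: C, bond orders sum to 1 (valence 4) → 3 H
  atom 10: S, bond orders sum to 2 (valence 2) → 0 H
  atom 11: C, bond orders sum to 4 (valence 4) → 0 H
  atom 12: I (halogen, monovalent) → 0 H
Totals → C:8, H:6, I:1, N:1, O:1, S:1.
In Hill order: C8H6INOS.

C8H6INOS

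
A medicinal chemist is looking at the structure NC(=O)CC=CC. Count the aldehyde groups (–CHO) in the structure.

0

Scan the SMILES for the aldehyde motif — none present.
Groups that are present: 1 alkene, 1 amide.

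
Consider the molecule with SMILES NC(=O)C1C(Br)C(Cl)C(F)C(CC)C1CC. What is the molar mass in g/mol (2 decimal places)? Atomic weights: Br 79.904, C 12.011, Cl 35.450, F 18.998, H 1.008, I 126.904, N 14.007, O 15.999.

First, the molecular formula is C11H18BrClFNO (counting implicit H from valence).
  Br: 1 × 79.904 = 79.904
  C: 11 × 12.011 = 132.121
  Cl: 1 × 35.450 = 35.450
  F: 1 × 18.998 = 18.998
  H: 18 × 1.008 = 18.144
  N: 1 × 14.007 = 14.007
  O: 1 × 15.999 = 15.999
Sum: 1×79.904 + 11×12.011 + 1×35.450 + 1×18.998 + 18×1.008 + 1×14.007 + 1×15.999 = 314.623 → 314.62 g/mol.

314.62 g/mol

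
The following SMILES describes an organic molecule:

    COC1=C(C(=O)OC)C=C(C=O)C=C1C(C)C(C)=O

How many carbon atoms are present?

Count every carbon token in the SMILES (each C, including those in ring-closure positions and inside branches).
Carbon count: 14.

14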